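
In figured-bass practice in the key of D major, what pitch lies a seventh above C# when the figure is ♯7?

Counting 6 letter steps above C# lands on B; in D major, that letter is B.
The #7 figure raises it a semitone, giving B#.

B#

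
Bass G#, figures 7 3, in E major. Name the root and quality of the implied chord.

The figures 7 3 indicate a seventh chord in root position.
In root position the bass is the root, so the root is G#.
The chord tones are G#, B, D#, F#, giving G# minor seventh.

G# minor seventh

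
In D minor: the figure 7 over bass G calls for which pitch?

F

Counting 6 letter steps above G lands on F; in D minor, that letter is F.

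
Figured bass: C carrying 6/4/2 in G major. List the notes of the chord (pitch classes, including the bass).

A second above C in this key is D.
A fourth above C in this key is F#.
A sixth above C in this key is A.
Together with the bass C, this spells D dominant seventh in third inversion.

C, D, F#, A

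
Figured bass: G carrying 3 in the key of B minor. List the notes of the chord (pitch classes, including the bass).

The written figures 3 are shorthand for 5/3: the 5 is implied.
A third above G in this key is B.
A fifth above G in this key is D.
Together with the bass G, this spells G major in root position.

G, B, D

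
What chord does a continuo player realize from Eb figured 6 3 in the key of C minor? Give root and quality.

The figures 6 3 indicate a triad in first inversion.
In first inversion the root lies a sixth above the bass: a sixth above Eb in C minor is C.
The chord tones are Eb, G, C, giving C minor.

C minor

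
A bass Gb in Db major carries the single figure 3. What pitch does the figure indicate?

Bb

Counting 2 letter steps above Gb lands on B; in Db major, that letter is Bb.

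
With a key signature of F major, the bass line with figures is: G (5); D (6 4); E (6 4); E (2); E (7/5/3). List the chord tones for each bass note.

G (5/3): G, Bb, D.
D (6/4): D, G, Bb.
E (6/4): E, A, C.
E (6/4/2): E, F, A, C.
E (7/5/3): E, G, Bb, D.

G, Bb, D | D, G, Bb | E, A, C | E, F, A, C | E, G, Bb, D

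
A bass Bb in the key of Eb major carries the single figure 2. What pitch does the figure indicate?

Counting 1 letter step above Bb lands on C; in Eb major, that letter is C.

C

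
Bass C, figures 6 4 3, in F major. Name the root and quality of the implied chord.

The figures 6 4 3 indicate a seventh chord in second inversion.
In second inversion the root lies a fourth above the bass: a fourth above C in F major is F.
The chord tones are C, E, F, A, giving F major seventh.

F major seventh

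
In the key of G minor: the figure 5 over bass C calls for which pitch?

G

Counting 4 letter steps above C lands on G; in G minor, that letter is G.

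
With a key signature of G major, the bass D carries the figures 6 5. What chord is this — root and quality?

B minor seventh

The figures 6 5 indicate a seventh chord in first inversion.
In first inversion the root lies a sixth above the bass: a sixth above D in G major is B.
The chord tones are D, F#, A, B, giving B minor seventh.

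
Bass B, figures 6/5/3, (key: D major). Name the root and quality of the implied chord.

G major seventh

The figures 6/5/3 indicate a seventh chord in first inversion.
In first inversion the root lies a sixth above the bass: a sixth above B in D major is G.
The chord tones are B, D, F#, G, giving G major seventh.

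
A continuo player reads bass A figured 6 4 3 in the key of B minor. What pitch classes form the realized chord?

A, C#, D, F#

A third above A in this key is C#.
A fourth above A in this key is D.
A sixth above A in this key is F#.
Together with the bass A, this spells D major seventh in second inversion.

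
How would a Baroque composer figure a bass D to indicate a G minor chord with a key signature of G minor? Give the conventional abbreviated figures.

6/4

D is the fifth of G minor, so the chord is in second inversion.
A triad in second inversion is figured 6/4, conventionally abbreviated 6/4.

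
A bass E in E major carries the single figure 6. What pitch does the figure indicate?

Counting 5 letter steps above E lands on C; in E major, that letter is C#.

C#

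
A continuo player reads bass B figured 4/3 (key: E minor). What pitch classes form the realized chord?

The written figures 4/3 are shorthand for 6/4/3: the 6 is implied.
A third above B in this key is D.
A fourth above B in this key is E.
A sixth above B in this key is G.
Together with the bass B, this spells E minor seventh in second inversion.

B, D, E, G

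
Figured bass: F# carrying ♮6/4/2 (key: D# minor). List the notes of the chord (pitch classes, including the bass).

F#, G#, B, D

A second above F# in this key is G#.
A fourth above F# in this key is B.
A sixth above F# in this key is D#, made natural (D) by the ♮ figure.
Together with the bass F#, this spells G# half-diminished seventh in third inversion.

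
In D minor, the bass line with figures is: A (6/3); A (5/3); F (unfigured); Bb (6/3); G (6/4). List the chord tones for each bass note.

A (6/3): A, C, F.
A (5/3): A, C, E.
F (5/3): F, A, C.
Bb (6/3): Bb, D, G.
G (6/4): G, C, E.

A, C, F | A, C, E | F, A, C | Bb, D, G | G, C, E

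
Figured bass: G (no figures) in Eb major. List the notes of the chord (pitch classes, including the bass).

G, Bb, D

An unfigured bass implies 5/3.
A third above G in this key is Bb.
A fifth above G in this key is D.
Together with the bass G, this spells G minor in root position.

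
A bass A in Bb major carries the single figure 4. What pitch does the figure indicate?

Counting 3 letter steps above A lands on D; in Bb major, that letter is D.

D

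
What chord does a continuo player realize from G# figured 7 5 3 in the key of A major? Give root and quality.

G# half-diminished seventh

The figures 7 5 3 indicate a seventh chord in root position.
In root position the bass is the root, so the root is G#.
The chord tones are G#, B, D, F#, giving G# half-diminished seventh.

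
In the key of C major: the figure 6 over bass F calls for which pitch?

D

Counting 5 letter steps above F lands on D; in C major, that letter is D.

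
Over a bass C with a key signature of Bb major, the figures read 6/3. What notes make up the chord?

C, Eb, A

A third above C in this key is Eb.
A sixth above C in this key is A.
Together with the bass C, this spells A diminished in first inversion.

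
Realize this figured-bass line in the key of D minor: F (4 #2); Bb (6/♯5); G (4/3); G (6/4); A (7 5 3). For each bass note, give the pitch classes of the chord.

F (6/4/#2): F, G#, Bb, D.
Bb (6/#5/3): Bb, D, F#, G.
G (6/4/3): G, Bb, C, E.
G (6/4): G, C, E.
A (7/5/3): A, C, E, G.

F, G#, Bb, D | Bb, D, F#, G | G, Bb, C, E | G, C, E | A, C, E, G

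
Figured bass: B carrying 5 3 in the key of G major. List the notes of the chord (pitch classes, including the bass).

A third above B in this key is D.
A fifth above B in this key is F#.
Together with the bass B, this spells B minor in root position.

B, D, F#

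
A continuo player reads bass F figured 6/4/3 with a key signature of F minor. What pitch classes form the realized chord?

A third above F in this key is Ab.
A fourth above F in this key is Bb.
A sixth above F in this key is Db.
Together with the bass F, this spells Bb minor seventh in second inversion.

F, Ab, Bb, Db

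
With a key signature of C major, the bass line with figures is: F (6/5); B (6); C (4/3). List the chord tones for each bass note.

F (6/5/3): F, A, C, D.
B (6/3): B, D, G.
C (6/4/3): C, E, F, A.

F, A, C, D | B, D, G | C, E, F, A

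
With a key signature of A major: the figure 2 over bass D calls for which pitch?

E

Counting 1 letter step above D lands on E; in A major, that letter is E.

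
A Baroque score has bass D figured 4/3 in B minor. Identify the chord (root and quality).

The figures 4/3 indicate a seventh chord in second inversion.
In second inversion the root lies a fourth above the bass: a fourth above D in B minor is G.
The chord tones are D, F#, G, B, giving G major seventh.

G major seventh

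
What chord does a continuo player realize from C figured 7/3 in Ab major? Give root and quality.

C minor seventh

The figures 7/3 indicate a seventh chord in root position.
In root position the bass is the root, so the root is C.
The chord tones are C, Eb, G, Bb, giving C minor seventh.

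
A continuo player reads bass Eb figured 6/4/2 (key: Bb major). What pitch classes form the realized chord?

A second above Eb in this key is F.
A fourth above Eb in this key is A.
A sixth above Eb in this key is C.
Together with the bass Eb, this spells F dominant seventh in third inversion.

Eb, F, A, C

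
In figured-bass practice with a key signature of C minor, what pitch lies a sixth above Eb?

Counting 5 letter steps above Eb lands on C; in C minor, that letter is C.

C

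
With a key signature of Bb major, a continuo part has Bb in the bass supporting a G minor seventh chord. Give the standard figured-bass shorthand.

Bb is the third of G minor seventh, so the chord is in first inversion.
A seventh chord in first inversion is figured 6/5/3, conventionally abbreviated 6/5.

6/5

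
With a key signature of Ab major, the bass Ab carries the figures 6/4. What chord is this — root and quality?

The figures 6/4 indicate a triad in second inversion.
In second inversion the root lies a fourth above the bass: a fourth above Ab in Ab major is Db.
The chord tones are Ab, Db, F, giving Db major.

Db major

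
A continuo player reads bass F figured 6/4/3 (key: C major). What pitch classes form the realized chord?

A third above F in this key is A.
A fourth above F in this key is B.
A sixth above F in this key is D.
Together with the bass F, this spells B half-diminished seventh in second inversion.

F, A, B, D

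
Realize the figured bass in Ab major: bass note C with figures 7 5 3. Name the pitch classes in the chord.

C, Eb, G, Bb

A third above C in this key is Eb.
A fifth above C in this key is G.
A seventh above C in this key is Bb.
Together with the bass C, this spells C minor seventh in root position.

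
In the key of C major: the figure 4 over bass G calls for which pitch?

C

Counting 3 letter steps above G lands on C; in C major, that letter is C.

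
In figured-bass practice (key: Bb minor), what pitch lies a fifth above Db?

Counting 4 letter steps above Db lands on A; in Bb minor, that letter is Ab.

Ab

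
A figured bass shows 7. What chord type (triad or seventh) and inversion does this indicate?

seventh chord, root position

7 is shorthand for 7/5/3.
Intervals of 7/5/3 above the bass form a seventh chord; the bass is the root, so this is root position.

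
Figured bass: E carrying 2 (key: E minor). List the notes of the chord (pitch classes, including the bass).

The written figures 2 are shorthand for 6/4/2: the 6/4 are implied.
A second above E in this key is F#.
A fourth above E in this key is A.
A sixth above E in this key is C.
Together with the bass E, this spells F# half-diminished seventh in third inversion.

E, F#, A, C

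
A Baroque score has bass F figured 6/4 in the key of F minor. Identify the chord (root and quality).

Bb minor

The figures 6/4 indicate a triad in second inversion.
In second inversion the root lies a fourth above the bass: a fourth above F in F minor is Bb.
The chord tones are F, Bb, Db, giving Bb minor.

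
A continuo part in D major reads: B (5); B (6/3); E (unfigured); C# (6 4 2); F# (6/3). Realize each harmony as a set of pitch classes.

B, D, F# | B, D, G | E, G, B | C#, D, F#, A | F#, A, D

B (5/3): B, D, F#.
B (6/3): B, D, G.
E (5/3): E, G, B.
C# (6/4/2): C#, D, F#, A.
F# (6/3): F#, A, D.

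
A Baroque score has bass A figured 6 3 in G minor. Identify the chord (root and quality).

F major

The figures 6 3 indicate a triad in first inversion.
In first inversion the root lies a sixth above the bass: a sixth above A in G minor is F.
The chord tones are A, C, F, giving F major.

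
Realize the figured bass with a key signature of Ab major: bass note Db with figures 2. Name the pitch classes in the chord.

The written figures 2 are shorthand for 6/4/2: the 6/4 are implied.
A second above Db in this key is Eb.
A fourth above Db in this key is G.
A sixth above Db in this key is Bb.
Together with the bass Db, this spells Eb dominant seventh in third inversion.

Db, Eb, G, Bb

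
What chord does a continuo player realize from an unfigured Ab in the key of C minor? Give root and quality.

An unfigured bass indicates a triad in root position.
In root position the bass is the root, so the root is Ab.
The chord tones are Ab, C, Eb, giving Ab major.

Ab major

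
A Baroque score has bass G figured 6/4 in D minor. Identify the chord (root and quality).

C major

The figures 6/4 indicate a triad in second inversion.
In second inversion the root lies a fourth above the bass: a fourth above G in D minor is C.
The chord tones are G, C, E, giving C major.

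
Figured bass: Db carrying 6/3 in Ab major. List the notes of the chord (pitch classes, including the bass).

A third above Db in this key is F.
A sixth above Db in this key is Bb.
Together with the bass Db, this spells Bb minor in first inversion.

Db, F, Bb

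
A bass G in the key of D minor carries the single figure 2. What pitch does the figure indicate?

A

Counting 1 letter step above G lands on A; in D minor, that letter is A.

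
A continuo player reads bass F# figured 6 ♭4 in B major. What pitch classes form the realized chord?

A fourth above F# in this key is B, lowered to Bb by the flat.
A sixth above F# in this key is D#.

F#, Bb, D#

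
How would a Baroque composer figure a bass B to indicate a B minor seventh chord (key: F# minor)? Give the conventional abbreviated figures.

7

B is the root of B minor seventh, so the chord is in root position.
A seventh chord in root position is figured 7/5/3, conventionally abbreviated 7.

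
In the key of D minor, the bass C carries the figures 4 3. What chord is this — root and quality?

The figures 4 3 indicate a seventh chord in second inversion.
In second inversion the root lies a fourth above the bass: a fourth above C in D minor is F.
The chord tones are C, E, F, A, giving F major seventh.

F major seventh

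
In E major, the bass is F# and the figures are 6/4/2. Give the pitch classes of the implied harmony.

F#, G#, B, D#

A second above F# in this key is G#.
A fourth above F# in this key is B.
A sixth above F# in this key is D#.
Together with the bass F#, this spells G# minor seventh in third inversion.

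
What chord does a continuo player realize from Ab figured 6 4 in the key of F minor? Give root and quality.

The figures 6 4 indicate a triad in second inversion.
In second inversion the root lies a fourth above the bass: a fourth above Ab in F minor is Db.
The chord tones are Ab, Db, F, giving Db major.

Db major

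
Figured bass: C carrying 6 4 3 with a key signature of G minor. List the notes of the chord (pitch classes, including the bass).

C, Eb, F, A

A third above C in this key is Eb.
A fourth above C in this key is F.
A sixth above C in this key is A.
Together with the bass C, this spells F dominant seventh in second inversion.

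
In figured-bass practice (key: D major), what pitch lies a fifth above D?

A

Counting 4 letter steps above D lands on A; in D major, that letter is A.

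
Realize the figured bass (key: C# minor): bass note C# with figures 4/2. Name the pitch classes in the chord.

C#, D#, F#, A

The written figures 4/2 are shorthand for 6/4/2: the 6 is implied.
A second above C# in this key is D#.
A fourth above C# in this key is F#.
A sixth above C# in this key is A.
Together with the bass C#, this spells D# half-diminished seventh in third inversion.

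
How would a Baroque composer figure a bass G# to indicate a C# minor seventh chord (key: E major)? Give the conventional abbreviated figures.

G# is the fifth of C# minor seventh, so the chord is in second inversion.
A seventh chord in second inversion is figured 6/4/3, conventionally abbreviated 4/3.

4/3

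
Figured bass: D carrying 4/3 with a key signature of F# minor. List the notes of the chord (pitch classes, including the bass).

D, F#, G#, B

The written figures 4/3 are shorthand for 6/4/3: the 6 is implied.
A third above D in this key is F#.
A fourth above D in this key is G#.
A sixth above D in this key is B.
Together with the bass D, this spells G# half-diminished seventh in second inversion.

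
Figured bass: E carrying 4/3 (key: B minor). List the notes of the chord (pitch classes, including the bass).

E, G, A, C#

The written figures 4/3 are shorthand for 6/4/3: the 6 is implied.
A third above E in this key is G.
A fourth above E in this key is A.
A sixth above E in this key is C#.
Together with the bass E, this spells A dominant seventh in second inversion.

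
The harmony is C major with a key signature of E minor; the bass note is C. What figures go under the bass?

C is the root of C major, so the chord is in root position.
A triad in root position is figured 5/3, conventionally abbreviated (no figures — root-position triad).

no figures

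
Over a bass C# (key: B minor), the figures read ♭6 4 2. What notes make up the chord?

A second above C# in this key is D.
A fourth above C# in this key is F#.
A sixth above C# in this key is A, lowered to Ab by the flat.

C#, D, F#, Ab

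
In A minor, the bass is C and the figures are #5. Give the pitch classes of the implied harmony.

The written figures #5 are shorthand for 5/3: the 3 is implied.
A third above C in this key is E.
A fifth above C in this key is G, raised to G# by the sharp.
Together with the bass C, this spells C augmented in root position.

C, E, G#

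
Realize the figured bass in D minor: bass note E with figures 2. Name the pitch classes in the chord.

The written figures 2 are shorthand for 6/4/2: the 6/4 are implied.
A second above E in this key is F.
A fourth above E in this key is A.
A sixth above E in this key is C.
Together with the bass E, this spells F major seventh in third inversion.

E, F, A, C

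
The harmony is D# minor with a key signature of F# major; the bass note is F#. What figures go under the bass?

F# is the third of D# minor, so the chord is in first inversion.
A triad in first inversion is figured 6/3, conventionally abbreviated 6.

6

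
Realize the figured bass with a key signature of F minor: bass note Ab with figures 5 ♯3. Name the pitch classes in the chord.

A third above Ab in this key is C, raised to C# by the sharp.
A fifth above Ab in this key is Eb.

Ab, C#, Eb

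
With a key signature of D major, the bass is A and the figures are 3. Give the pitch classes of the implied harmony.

The written figures 3 are shorthand for 5/3: the 5 is implied.
A third above A in this key is C#.
A fifth above A in this key is E.
Together with the bass A, this spells A major in root position.

A, C#, E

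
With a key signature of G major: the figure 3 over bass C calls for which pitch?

Counting 2 letter steps above C lands on E; in G major, that letter is E.

E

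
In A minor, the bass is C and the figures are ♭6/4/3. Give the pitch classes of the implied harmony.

C, E, F, Ab

A third above C in this key is E.
A fourth above C in this key is F.
A sixth above C in this key is A, lowered to Ab by the flat.
Together with the bass C, this spells F minor-major seventh in second inversion.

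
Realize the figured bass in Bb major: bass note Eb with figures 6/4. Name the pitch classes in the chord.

A fourth above Eb in this key is A.
A sixth above Eb in this key is C.
Together with the bass Eb, this spells A diminished in second inversion.

Eb, A, C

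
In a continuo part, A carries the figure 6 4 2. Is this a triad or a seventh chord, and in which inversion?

Intervals of 6/4/2 above the bass form a seventh chord; the bass is the seventh, so this is third inversion.

seventh chord, third inversion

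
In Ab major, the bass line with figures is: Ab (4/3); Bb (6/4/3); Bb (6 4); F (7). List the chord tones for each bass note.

Ab (6/4/3): Ab, C, Db, F.
Bb (6/4/3): Bb, Db, Eb, G.
Bb (6/4): Bb, Eb, G.
F (7/5/3): F, Ab, C, Eb.

Ab, C, Db, F | Bb, Db, Eb, G | Bb, Eb, G | F, Ab, C, Eb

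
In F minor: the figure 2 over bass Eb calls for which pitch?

F

Counting 1 letter step above Eb lands on F; in F minor, that letter is F.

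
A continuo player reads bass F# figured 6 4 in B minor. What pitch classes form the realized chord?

F#, B, D

A fourth above F# in this key is B.
A sixth above F# in this key is D.
Together with the bass F#, this spells B minor in second inversion.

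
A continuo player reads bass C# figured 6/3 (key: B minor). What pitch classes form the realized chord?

C#, E, A

A third above C# in this key is E.
A sixth above C# in this key is A.
Together with the bass C#, this spells A major in first inversion.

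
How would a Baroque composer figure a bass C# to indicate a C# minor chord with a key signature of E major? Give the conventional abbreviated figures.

C# is the root of C# minor, so the chord is in root position.
A triad in root position is figured 5/3, conventionally abbreviated (no figures — root-position triad).

no figures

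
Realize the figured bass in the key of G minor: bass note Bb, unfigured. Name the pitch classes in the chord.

Bb, D, F

An unfigured bass implies 5/3.
A third above Bb in this key is D.
A fifth above Bb in this key is F.
Together with the bass Bb, this spells Bb major in root position.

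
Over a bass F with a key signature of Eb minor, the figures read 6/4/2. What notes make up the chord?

A second above F in this key is Gb.
A fourth above F in this key is Bb.
A sixth above F in this key is Db.
Together with the bass F, this spells Gb major seventh in third inversion.

F, Gb, Bb, Db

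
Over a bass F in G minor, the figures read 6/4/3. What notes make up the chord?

A third above F in this key is A.
A fourth above F in this key is Bb.
A sixth above F in this key is D.
Together with the bass F, this spells Bb major seventh in second inversion.

F, A, Bb, D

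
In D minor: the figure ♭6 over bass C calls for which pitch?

Counting 5 letter steps above C lands on A; in D minor, that letter is A.
The b6 figure lowers it a semitone, giving Ab.

Ab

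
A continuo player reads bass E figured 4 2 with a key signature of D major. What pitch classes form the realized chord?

The written figures 4 2 are shorthand for 6/4/2: the 6 is implied.
A second above E in this key is F#.
A fourth above E in this key is A.
A sixth above E in this key is C#.
Together with the bass E, this spells F# minor seventh in third inversion.

E, F#, A, C#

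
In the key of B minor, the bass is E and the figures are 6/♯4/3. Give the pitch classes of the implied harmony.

A third above E in this key is G.
A fourth above E in this key is A, raised to A# by the sharp.
A sixth above E in this key is C#.
Together with the bass E, this spells A# diminished seventh in second inversion.

E, G, A#, C#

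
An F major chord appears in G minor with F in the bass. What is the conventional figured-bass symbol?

F is the root of F major, so the chord is in root position.
A triad in root position is figured 5/3, conventionally abbreviated (no figures — root-position triad).

no figures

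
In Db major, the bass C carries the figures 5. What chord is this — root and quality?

The figures 5 indicate a triad in root position.
In root position the bass is the root, so the root is C.
The chord tones are C, Eb, Gb, giving C diminished.

C diminished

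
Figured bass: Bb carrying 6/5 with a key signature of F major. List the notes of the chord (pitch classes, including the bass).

The written figures 6/5 are shorthand for 6/5/3: the 3 is implied.
A third above Bb in this key is D.
A fifth above Bb in this key is F.
A sixth above Bb in this key is G.
Together with the bass Bb, this spells G minor seventh in first inversion.

Bb, D, F, G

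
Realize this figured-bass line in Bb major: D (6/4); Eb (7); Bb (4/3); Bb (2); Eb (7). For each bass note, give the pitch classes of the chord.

D, G, Bb | Eb, G, Bb, D | Bb, D, Eb, G | Bb, C, Eb, G | Eb, G, Bb, D

D (6/4): D, G, Bb.
Eb (7/5/3): Eb, G, Bb, D.
Bb (6/4/3): Bb, D, Eb, G.
Bb (6/4/2): Bb, C, Eb, G.
Eb (7/5/3): Eb, G, Bb, D.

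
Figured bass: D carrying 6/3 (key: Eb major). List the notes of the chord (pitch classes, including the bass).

A third above D in this key is F.
A sixth above D in this key is Bb.
Together with the bass D, this spells Bb major in first inversion.

D, F, Bb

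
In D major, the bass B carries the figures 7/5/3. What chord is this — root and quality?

B minor seventh

The figures 7/5/3 indicate a seventh chord in root position.
In root position the bass is the root, so the root is B.
The chord tones are B, D, F#, A, giving B minor seventh.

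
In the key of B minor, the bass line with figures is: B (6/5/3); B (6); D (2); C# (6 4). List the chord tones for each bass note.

B, D, F#, G | B, D, G | D, E, G, B | C#, F#, A

B (6/5/3): B, D, F#, G.
B (6/3): B, D, G.
D (6/4/2): D, E, G, B.
C# (6/4): C#, F#, A.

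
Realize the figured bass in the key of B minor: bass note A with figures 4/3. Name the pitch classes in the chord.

The written figures 4/3 are shorthand for 6/4/3: the 6 is implied.
A third above A in this key is C#.
A fourth above A in this key is D.
A sixth above A in this key is F#.
Together with the bass A, this spells D major seventh in second inversion.

A, C#, D, F#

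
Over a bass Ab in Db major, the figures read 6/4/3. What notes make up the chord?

A third above Ab in this key is C.
A fourth above Ab in this key is Db.
A sixth above Ab in this key is F.
Together with the bass Ab, this spells Db major seventh in second inversion.

Ab, C, Db, F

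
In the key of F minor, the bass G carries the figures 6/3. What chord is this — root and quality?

The figures 6/3 indicate a triad in first inversion.
In first inversion the root lies a sixth above the bass: a sixth above G in F minor is Eb.
The chord tones are G, Bb, Eb, giving Eb major.

Eb major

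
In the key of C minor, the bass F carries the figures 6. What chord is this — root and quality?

D diminished

The figures 6 indicate a triad in first inversion.
In first inversion the root lies a sixth above the bass: a sixth above F in C minor is D.
The chord tones are F, Ab, D, giving D diminished.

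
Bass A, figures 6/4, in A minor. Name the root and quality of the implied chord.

The figures 6/4 indicate a triad in second inversion.
In second inversion the root lies a fourth above the bass: a fourth above A in A minor is D.
The chord tones are A, D, F, giving D minor.

D minor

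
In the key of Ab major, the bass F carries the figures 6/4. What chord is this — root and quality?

The figures 6/4 indicate a triad in second inversion.
In second inversion the root lies a fourth above the bass: a fourth above F in Ab major is Bb.
The chord tones are F, Bb, Db, giving Bb minor.

Bb minor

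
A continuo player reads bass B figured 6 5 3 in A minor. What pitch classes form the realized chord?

B, D, F, G

A third above B in this key is D.
A fifth above B in this key is F.
A sixth above B in this key is G.
Together with the bass B, this spells G dominant seventh in first inversion.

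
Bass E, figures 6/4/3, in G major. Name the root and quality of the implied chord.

A minor seventh

The figures 6/4/3 indicate a seventh chord in second inversion.
In second inversion the root lies a fourth above the bass: a fourth above E in G major is A.
The chord tones are E, G, A, C, giving A minor seventh.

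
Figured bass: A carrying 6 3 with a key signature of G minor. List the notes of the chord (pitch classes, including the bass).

A, C, F

A third above A in this key is C.
A sixth above A in this key is F.
Together with the bass A, this spells F major in first inversion.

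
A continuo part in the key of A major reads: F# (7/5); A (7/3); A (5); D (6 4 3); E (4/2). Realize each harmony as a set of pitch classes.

F# (7/5/3): F#, A, C#, E.
A (7/5/3): A, C#, E, G#.
A (5/3): A, C#, E.
D (6/4/3): D, F#, G#, B.
E (6/4/2): E, F#, A, C#.

F#, A, C#, E | A, C#, E, G# | A, C#, E | D, F#, G#, B | E, F#, A, C#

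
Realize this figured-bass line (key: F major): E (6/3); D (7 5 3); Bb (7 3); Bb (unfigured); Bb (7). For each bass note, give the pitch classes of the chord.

E (6/3): E, G, C.
D (7/5/3): D, F, A, C.
Bb (7/5/3): Bb, D, F, A.
Bb (5/3): Bb, D, F.
Bb (7/5/3): Bb, D, F, A.

E, G, C | D, F, A, C | Bb, D, F, A | Bb, D, F | Bb, D, F, A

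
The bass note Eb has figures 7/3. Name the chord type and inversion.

seventh chord, root position

7/3 is shorthand for 7/5/3.
Intervals of 7/5/3 above the bass form a seventh chord; the bass is the root, so this is root position.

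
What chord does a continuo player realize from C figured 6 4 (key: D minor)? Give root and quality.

F major

The figures 6 4 indicate a triad in second inversion.
In second inversion the root lies a fourth above the bass: a fourth above C in D minor is F.
The chord tones are C, F, A, giving F major.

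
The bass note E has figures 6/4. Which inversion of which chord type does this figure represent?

triad, second inversion

Intervals of 6/4 above the bass form a triad; the bass is the fifth, so this is second inversion.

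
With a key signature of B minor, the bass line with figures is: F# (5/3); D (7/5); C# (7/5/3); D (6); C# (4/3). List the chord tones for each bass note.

F#, A, C# | D, F#, A, C# | C#, E, G, B | D, F#, B | C#, E, F#, A

F# (5/3): F#, A, C#.
D (7/5/3): D, F#, A, C#.
C# (7/5/3): C#, E, G, B.
D (6/3): D, F#, B.
C# (6/4/3): C#, E, F#, A.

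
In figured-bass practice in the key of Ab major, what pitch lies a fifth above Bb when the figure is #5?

Counting 4 letter steps above Bb lands on F; in Ab major, that letter is F.
The #5 figure raises it a semitone, giving F#.

F#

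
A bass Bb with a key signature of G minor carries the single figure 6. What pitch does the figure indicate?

G

Counting 5 letter steps above Bb lands on G; in G minor, that letter is G.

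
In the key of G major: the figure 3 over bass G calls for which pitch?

B

Counting 2 letter steps above G lands on B; in G major, that letter is B.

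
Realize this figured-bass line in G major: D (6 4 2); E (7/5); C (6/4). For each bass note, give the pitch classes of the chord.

D (6/4/2): D, E, G, B.
E (7/5/3): E, G, B, D.
C (6/4): C, F#, A.

D, E, G, B | E, G, B, D | C, F#, A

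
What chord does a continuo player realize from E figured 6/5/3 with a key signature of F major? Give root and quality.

C dominant seventh

The figures 6/5/3 indicate a seventh chord in first inversion.
In first inversion the root lies a sixth above the bass: a sixth above E in F major is C.
The chord tones are E, G, Bb, C, giving C dominant seventh.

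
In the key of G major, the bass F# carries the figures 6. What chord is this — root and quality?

The figures 6 indicate a triad in first inversion.
In first inversion the root lies a sixth above the bass: a sixth above F# in G major is D.
The chord tones are F#, A, D, giving D major.

D major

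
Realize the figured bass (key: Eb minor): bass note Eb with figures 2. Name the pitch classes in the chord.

The written figures 2 are shorthand for 6/4/2: the 6/4 are implied.
A second above Eb in this key is F.
A fourth above Eb in this key is Ab.
A sixth above Eb in this key is Cb.
Together with the bass Eb, this spells F half-diminished seventh in third inversion.

Eb, F, Ab, Cb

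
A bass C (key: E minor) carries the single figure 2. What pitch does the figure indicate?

D

Counting 1 letter step above C lands on D; in E minor, that letter is D.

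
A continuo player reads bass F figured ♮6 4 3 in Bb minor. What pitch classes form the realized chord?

F, Ab, Bb, D

A third above F in this key is Ab.
A fourth above F in this key is Bb.
A sixth above F in this key is Db, made natural (D) by the ♮ figure.
Together with the bass F, this spells Bb dominant seventh in second inversion.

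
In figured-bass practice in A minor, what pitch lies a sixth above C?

Counting 5 letter steps above C lands on A; in A minor, that letter is A.

A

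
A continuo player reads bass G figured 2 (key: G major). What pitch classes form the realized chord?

G, A, C, E

The written figures 2 are shorthand for 6/4/2: the 6/4 are implied.
A second above G in this key is A.
A fourth above G in this key is C.
A sixth above G in this key is E.
Together with the bass G, this spells A minor seventh in third inversion.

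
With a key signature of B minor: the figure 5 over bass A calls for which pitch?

Counting 4 letter steps above A lands on E; in B minor, that letter is E.

E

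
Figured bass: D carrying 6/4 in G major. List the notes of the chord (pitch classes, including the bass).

D, G, B

A fourth above D in this key is G.
A sixth above D in this key is B.
Together with the bass D, this spells G major in second inversion.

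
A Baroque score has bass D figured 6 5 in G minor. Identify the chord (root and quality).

Bb major seventh

The figures 6 5 indicate a seventh chord in first inversion.
In first inversion the root lies a sixth above the bass: a sixth above D in G minor is Bb.
The chord tones are D, F, A, Bb, giving Bb major seventh.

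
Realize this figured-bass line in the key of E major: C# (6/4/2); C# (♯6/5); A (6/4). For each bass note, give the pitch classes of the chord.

C# (6/4/2): C#, D#, F#, A.
C# (#6/5/3): C#, E, G#, A#.
A (6/4): A, D#, F#.

C#, D#, F#, A | C#, E, G#, A# | A, D#, F#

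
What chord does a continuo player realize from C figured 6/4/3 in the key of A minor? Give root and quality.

The figures 6/4/3 indicate a seventh chord in second inversion.
In second inversion the root lies a fourth above the bass: a fourth above C in A minor is F.
The chord tones are C, E, F, A, giving F major seventh.

F major seventh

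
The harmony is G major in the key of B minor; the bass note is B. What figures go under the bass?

B is the third of G major, so the chord is in first inversion.
A triad in first inversion is figured 6/3, conventionally abbreviated 6.

6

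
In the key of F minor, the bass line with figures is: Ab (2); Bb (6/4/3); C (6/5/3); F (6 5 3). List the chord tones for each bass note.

Ab, Bb, Db, F | Bb, Db, Eb, G | C, Eb, G, Ab | F, Ab, C, Db

Ab (6/4/2): Ab, Bb, Db, F.
Bb (6/4/3): Bb, Db, Eb, G.
C (6/5/3): C, Eb, G, Ab.
F (6/5/3): F, Ab, C, Db.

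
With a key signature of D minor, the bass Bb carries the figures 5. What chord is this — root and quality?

The figures 5 indicate a triad in root position.
In root position the bass is the root, so the root is Bb.
The chord tones are Bb, D, F, giving Bb major.

Bb major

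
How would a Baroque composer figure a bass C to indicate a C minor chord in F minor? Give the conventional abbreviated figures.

C is the root of C minor, so the chord is in root position.
A triad in root position is figured 5/3, conventionally abbreviated (no figures — root-position triad).

no figures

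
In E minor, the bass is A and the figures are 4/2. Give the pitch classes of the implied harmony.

The written figures 4/2 are shorthand for 6/4/2: the 6 is implied.
A second above A in this key is B.
A fourth above A in this key is D.
A sixth above A in this key is F#.
Together with the bass A, this spells B minor seventh in third inversion.

A, B, D, F#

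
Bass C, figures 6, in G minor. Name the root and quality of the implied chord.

A diminished

The figures 6 indicate a triad in first inversion.
In first inversion the root lies a sixth above the bass: a sixth above C in G minor is A.
The chord tones are C, Eb, A, giving A diminished.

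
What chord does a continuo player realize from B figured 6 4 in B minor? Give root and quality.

E minor

The figures 6 4 indicate a triad in second inversion.
In second inversion the root lies a fourth above the bass: a fourth above B in B minor is E.
The chord tones are B, E, G, giving E minor.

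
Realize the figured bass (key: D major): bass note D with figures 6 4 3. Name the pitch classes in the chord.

A third above D in this key is F#.
A fourth above D in this key is G.
A sixth above D in this key is B.
Together with the bass D, this spells G major seventh in second inversion.

D, F#, G, B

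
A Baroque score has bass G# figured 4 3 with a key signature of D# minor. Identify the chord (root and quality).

C# dominant seventh

The figures 4 3 indicate a seventh chord in second inversion.
In second inversion the root lies a fourth above the bass: a fourth above G# in D# minor is C#.
The chord tones are G#, B, C#, E#, giving C# dominant seventh.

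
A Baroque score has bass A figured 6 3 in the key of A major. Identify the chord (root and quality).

The figures 6 3 indicate a triad in first inversion.
In first inversion the root lies a sixth above the bass: a sixth above A in A major is F#.
The chord tones are A, C#, F#, giving F# minor.

F# minor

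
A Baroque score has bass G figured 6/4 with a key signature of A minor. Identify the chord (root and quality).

The figures 6/4 indicate a triad in second inversion.
In second inversion the root lies a fourth above the bass: a fourth above G in A minor is C.
The chord tones are G, C, E, giving C major.

C major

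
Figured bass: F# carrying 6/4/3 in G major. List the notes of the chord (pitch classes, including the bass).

A third above F# in this key is A.
A fourth above F# in this key is B.
A sixth above F# in this key is D.
Together with the bass F#, this spells B minor seventh in second inversion.

F#, A, B, D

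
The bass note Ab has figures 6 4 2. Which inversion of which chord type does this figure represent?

seventh chord, third inversion

Intervals of 6/4/2 above the bass form a seventh chord; the bass is the seventh, so this is third inversion.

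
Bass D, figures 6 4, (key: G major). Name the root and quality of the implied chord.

G major

The figures 6 4 indicate a triad in second inversion.
In second inversion the root lies a fourth above the bass: a fourth above D in G major is G.
The chord tones are D, G, B, giving G major.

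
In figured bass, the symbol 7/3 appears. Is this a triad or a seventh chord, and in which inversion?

7/3 is shorthand for 7/5/3.
Intervals of 7/5/3 above the bass form a seventh chord; the bass is the root, so this is root position.

seventh chord, root position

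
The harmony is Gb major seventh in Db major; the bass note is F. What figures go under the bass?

4/2

F is the seventh of Gb major seventh, so the chord is in third inversion.
A seventh chord in third inversion is figured 6/4/2, conventionally abbreviated 4/2.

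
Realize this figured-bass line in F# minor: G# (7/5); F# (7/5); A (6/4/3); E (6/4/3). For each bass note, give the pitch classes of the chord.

G#, B, D, F# | F#, A, C#, E | A, C#, D, F# | E, G#, A, C#

G# (7/5/3): G#, B, D, F#.
F# (7/5/3): F#, A, C#, E.
A (6/4/3): A, C#, D, F#.
E (6/4/3): E, G#, A, C#.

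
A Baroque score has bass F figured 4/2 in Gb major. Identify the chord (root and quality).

Gb major seventh

The figures 4/2 indicate a seventh chord in third inversion.
In third inversion the root lies a second above the bass: a second above F in Gb major is Gb.
The chord tones are F, Gb, Bb, Db, giving Gb major seventh.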